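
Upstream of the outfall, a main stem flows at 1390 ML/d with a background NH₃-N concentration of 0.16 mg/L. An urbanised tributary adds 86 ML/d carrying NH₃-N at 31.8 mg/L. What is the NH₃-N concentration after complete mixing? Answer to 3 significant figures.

Mixed concentration C = ΣQC/ΣQ = (1390·0.1600 + 86.00·31.80) / 1476 = 2957/1476 = 2.004 mg/L.

2.00 mg/L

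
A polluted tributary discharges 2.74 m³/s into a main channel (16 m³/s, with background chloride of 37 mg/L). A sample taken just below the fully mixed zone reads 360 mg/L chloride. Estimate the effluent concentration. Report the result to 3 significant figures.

2250 mg/L

Mass balance: 16.00·37.00 + 2.740·Cₑ = 18.74·360.0
→ Cₑ = (18.74·360.0 − 16.00·37.00) / 2.740 = 2246 mg/L.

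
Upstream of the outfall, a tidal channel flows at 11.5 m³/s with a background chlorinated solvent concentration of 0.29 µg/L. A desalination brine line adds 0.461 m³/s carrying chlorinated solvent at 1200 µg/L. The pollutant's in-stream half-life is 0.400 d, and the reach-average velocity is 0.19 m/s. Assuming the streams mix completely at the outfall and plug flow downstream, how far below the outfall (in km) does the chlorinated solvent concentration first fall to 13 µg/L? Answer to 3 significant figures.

12.1 km

Mixed concentration C = ΣQC/ΣQ = (11.50·0.2900 + 0.4610·1200) / 11.96 = 556.5/11.96 = 46.53 µg/L.
Half-life 0.400 d → k = ln 2 / 0.400 = 1.733 d⁻¹.
Set 46.53·exp(−k·t) = 13 → t = ln(46.53/13)/k = 63580 s = 17.66 h.
Distance = v·t = 0.19·63580 = 12080 m = 12.08 km.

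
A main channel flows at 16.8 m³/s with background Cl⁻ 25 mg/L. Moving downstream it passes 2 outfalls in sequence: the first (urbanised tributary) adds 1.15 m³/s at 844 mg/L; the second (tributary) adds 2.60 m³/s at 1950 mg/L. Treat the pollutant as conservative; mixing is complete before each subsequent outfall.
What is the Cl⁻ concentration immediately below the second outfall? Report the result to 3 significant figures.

314 mg/L

After outfall 1: Q = 16.80 + 1.150 = 17.95 m³/s; C = (16.80·25.00 + 1.150·844.0)/17.95 = 77.47 mg/L.
After outfall 2: Q = 17.95 + 2.600 = 20.55 m³/s; C = (17.95·77.47 + 2.600·1950)/20.55 = 314.4 mg/L.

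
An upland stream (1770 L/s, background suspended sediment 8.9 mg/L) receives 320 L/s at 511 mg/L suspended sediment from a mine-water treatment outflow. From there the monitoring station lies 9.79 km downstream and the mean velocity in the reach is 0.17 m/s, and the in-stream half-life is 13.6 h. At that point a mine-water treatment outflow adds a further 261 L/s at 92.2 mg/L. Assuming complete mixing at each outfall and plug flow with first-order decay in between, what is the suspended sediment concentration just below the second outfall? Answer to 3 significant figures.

Mixed concentration C = ΣQC/ΣQ = (1770·8.900 + 320.0·511.0) / 2090 = 179300/2090 = 85.78 mg/L; combined flow 2090 L/s.
Travel time t = 9.79·1000 / 0.17 = 57590 s = 16.00 h.
Half-life 13.6 h → k = ln 2 / 13.6 = 0.05097 h⁻¹ = 1.223 d⁻¹.
First-order decay: C = 85.78·exp(−k·t) = 85.78·0.4425 = 37.96 mg/L.
At the second outfall, C = (2090·37.96 + 261.0·92.20) / (2090 + 261.0) = 43.98 mg/L.

44.0 mg/L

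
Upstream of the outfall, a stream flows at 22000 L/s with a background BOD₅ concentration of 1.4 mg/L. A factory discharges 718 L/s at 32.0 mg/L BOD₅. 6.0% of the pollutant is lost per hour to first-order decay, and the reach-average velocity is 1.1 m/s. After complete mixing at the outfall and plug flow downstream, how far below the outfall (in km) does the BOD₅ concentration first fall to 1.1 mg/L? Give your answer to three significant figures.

49.0 km

Flow-weighted average: C = (22000·1.400 + 718.0·32.00) / 22720 = 53780/22720 = 2.367 mg/L.
6.0%/h lost → k = −ln(1 − 0.06) = 0.06188 h⁻¹.
Set 2.367·exp(−k·t) = 1.1 → t = ln(2.367/1.1)/k = 44590 s = 12.39 h.
Distance = v·t = 1.1·44590 = 49050 m = 49.05 km.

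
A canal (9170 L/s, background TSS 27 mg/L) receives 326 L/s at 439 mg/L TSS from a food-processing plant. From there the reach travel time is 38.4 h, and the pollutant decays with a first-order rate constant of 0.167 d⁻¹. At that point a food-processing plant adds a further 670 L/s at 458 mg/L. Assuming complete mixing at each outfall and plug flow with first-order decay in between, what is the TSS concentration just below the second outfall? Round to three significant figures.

59.6 mg/L

Mass balance: C = (9170·27.00 + 326.0·439.0) / 9496 = 390700/9496 = 41.14 mg/L; combined flow 9496 L/s.
Applying C = C₀e^(−kt): 41.14 × 0.7655 = 31.50 mg/L.
At the second outfall, C = (9496·31.50 + 670.0·458.0) / (9496 + 670.0) = 59.61 mg/L.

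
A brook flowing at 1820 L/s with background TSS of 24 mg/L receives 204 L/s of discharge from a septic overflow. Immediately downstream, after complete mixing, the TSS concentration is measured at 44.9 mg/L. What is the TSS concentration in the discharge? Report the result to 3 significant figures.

231 mg/L

Mass balance: 1820·24.00 + 204.0·Cₑ = 2024·44.90
→ Cₑ = (2024·44.90 − 1820·24.00) / 204.0 = 231.4 mg/L.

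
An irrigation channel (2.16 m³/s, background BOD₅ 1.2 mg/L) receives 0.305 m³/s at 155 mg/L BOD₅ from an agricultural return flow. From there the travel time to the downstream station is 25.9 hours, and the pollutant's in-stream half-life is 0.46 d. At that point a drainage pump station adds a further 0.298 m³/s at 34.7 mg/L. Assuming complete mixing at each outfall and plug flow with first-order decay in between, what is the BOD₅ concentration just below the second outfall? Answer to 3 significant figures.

7.29 mg/L

Flow-weighted average: C = (2.160·1.200 + 0.3050·155.0) / 2.465 = 49.87/2.465 = 20.23 mg/L; combined flow 2.465 m³/s.
Half-life 0.46 d → k = ln 2 / 0.46 = 1.507 d⁻¹.
Decay over the reach: 20.23·exp(−kt) = 20.23·0.1967 = 3.979 mg/L.
At the second outfall, C = (2.465·3.979 + 0.2980·34.70) / (2.465 + 0.2980) = 7.292 mg/L.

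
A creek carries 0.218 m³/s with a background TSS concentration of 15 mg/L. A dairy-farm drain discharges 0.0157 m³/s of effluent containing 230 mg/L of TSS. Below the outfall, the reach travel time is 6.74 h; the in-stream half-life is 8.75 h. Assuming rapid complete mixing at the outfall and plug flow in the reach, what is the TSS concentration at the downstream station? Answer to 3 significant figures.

Conservation of mass: C = (0.2180·15.00 + 0.01570·230.0) / 0.2337 = 6.881/0.2337 = 29.44 mg/L.
Half-life 8.75 h → k = ln 2 / 8.75 = 0.07922 h⁻¹ = 1.901 d⁻¹.
Decay over the reach: 29.44·exp(−kt) = 29.44·0.5863 = 17.26 mg/L.

17.3 mg/L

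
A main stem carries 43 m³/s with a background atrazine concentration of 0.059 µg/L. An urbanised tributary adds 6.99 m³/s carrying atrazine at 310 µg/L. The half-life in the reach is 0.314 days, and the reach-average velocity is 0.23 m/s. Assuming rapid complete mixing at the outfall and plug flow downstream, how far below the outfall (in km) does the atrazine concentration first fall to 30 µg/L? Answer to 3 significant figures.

After mixing, C = (43.00·0.05900 + 6.990·310.0) / 49.99 = 2169/49.99 = 43.40 µg/L.
Half-life 0.314 d → k = ln 2 / 0.314 = 2.207 d⁻¹.
Set 43.40·exp(−k·t) = 30 → t = ln(43.40/30)/k = 14450 s = 4.014 h.
Distance = v·t = 0.23·14450 = 3324 m = 3.324 km.

3.32 km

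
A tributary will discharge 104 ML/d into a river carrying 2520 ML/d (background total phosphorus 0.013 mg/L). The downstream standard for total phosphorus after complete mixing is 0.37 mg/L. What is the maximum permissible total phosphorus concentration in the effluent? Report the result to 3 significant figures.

At the limit, (Qr·Cr + Qe·Cₑ)/(Qr + Qe) = 0.37:
Cₑ = (2624·0.37 − 2520·0.01300) / 104.0 = 9.020 mg/L.

9.02 mg/L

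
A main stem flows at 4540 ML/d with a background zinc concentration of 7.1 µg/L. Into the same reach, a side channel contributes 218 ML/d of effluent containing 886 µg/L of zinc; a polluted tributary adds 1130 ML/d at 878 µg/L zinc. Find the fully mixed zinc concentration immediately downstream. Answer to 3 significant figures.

207 µg/L

Mass balance: C = (4540·7.100 + 218.0·886.0 + 1130·878.0) / 5888 = 1218000/5888 = 206.8 µg/L.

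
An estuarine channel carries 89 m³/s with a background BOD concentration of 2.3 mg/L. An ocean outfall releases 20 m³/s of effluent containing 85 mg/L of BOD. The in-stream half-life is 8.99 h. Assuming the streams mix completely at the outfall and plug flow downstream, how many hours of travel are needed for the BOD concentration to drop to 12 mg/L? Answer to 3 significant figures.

4.87 h

Conservation of mass: C = (89.00·2.300 + 20.00·85.00) / 109.0 = 1905/109.0 = 17.47 mg/L.
Half-life 8.99 h → k = ln 2 / 8.99 = 0.07710 h⁻¹ = 1.850 d⁻¹.
17.47·exp(−k·t) = 12 → t = ln(17.47/12)/k = 17550 s = 4.874 h.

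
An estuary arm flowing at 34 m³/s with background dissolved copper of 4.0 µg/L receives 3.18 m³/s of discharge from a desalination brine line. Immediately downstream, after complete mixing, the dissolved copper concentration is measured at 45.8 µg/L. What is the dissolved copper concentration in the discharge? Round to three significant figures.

493 µg/L

Mass balance: 34.00·4.000 + 3.180·Cₑ = 37.18·45.80
→ Cₑ = (37.18·45.80 − 34.00·4.000) / 3.180 = 492.7 µg/L.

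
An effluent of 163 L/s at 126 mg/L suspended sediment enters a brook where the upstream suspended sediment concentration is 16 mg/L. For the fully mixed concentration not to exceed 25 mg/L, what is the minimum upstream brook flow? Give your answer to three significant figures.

1830 L/s

Set C_mix = 25: (Q·16.00 + 163.0·126.0) / (Q + 163.0) = 25
→ Q = 163.0·(126.0 − 25)/(25 − 16.00) = 1829 L/s.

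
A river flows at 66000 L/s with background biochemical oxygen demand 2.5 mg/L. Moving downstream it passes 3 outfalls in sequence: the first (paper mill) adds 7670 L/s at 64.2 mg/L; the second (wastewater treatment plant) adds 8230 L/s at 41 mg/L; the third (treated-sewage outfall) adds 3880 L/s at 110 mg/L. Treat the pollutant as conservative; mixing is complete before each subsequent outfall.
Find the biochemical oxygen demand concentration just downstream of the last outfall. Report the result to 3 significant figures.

Outfall 1: combined Q = 73670 L/s; C = (66000·2.500 + 7670·64.20)/73670 = 8.924 mg/L.
Outfall 2: combined Q = 81900 L/s; C = (73670·8.924 + 8230·41.00)/81900 = 12.15 mg/L.
Outfall 3: combined Q = 85780 L/s; C = (81900·12.15 + 3880·110.0)/85780 = 16.57 mg/L.

16.6 mg/L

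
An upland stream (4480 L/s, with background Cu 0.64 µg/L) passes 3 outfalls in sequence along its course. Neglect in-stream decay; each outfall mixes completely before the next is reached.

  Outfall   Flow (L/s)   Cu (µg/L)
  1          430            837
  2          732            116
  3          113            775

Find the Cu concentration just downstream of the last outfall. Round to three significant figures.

93.0 µg/L

After outfall 1: Q = 4480 + 430.0 = 4910 L/s; C = (4480·0.6400 + 430.0·837.0)/4910 = 73.89 µg/L.
After outfall 2: Q = 4910 + 732.0 = 5642 L/s; C = (4910·73.89 + 732.0·116.0)/5642 = 79.35 µg/L.
After outfall 3: Q = 5642 + 113.0 = 5755 L/s; C = (5642·79.35 + 113.0·775.0)/5755 = 93.01 µg/L.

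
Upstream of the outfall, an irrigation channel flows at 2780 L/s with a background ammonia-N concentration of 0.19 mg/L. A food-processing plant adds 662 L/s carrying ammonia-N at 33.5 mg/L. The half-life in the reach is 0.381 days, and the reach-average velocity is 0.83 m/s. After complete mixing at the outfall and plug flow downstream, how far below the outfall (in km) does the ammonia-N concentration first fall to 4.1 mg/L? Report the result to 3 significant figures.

18.7 km

After mixing, C = (2780·0.1900 + 662.0·33.50) / 3442 = 22710/3442 = 6.597 mg/L.
Half-life 0.381 d → k = ln 2 / 0.381 = 1.819 d⁻¹.
Set 6.597·exp(−k·t) = 4.1 → t = ln(6.597/4.1)/k = 22580 s = 6.274 h.
Distance = v·t = 0.83·22580 = 18750 m = 18.75 km.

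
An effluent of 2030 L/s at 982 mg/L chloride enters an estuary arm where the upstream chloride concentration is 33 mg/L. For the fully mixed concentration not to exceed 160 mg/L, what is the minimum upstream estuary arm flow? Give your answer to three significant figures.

13100 L/s

Set C_mix = 160: (Q·33.00 + 2030·982.0) / (Q + 2030) = 160
→ Q = 2030·(982.0 − 160)/(160 − 33.00) = 13140 L/s.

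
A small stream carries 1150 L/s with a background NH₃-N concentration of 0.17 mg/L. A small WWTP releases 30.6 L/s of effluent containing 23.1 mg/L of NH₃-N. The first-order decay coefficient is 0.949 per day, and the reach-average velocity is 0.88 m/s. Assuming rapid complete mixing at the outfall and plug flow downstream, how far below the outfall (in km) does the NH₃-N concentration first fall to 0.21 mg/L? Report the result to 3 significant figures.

Mixed concentration C = ΣQC/ΣQ = (1150·0.1700 + 30.60·23.10) / 1181 = 902.4/1181 = 0.7643 mg/L.
Set 0.7643·exp(−k·t) = 0.21 → t = ln(0.7643/0.21)/k = 117600 s = 32.67 h.
Distance = v·t = 0.88·117600 = 103500 m = 103.5 km.

104 km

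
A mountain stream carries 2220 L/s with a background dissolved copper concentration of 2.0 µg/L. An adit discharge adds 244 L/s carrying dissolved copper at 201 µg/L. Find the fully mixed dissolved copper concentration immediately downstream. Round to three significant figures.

After mixing, C = (2220·2.000 + 244.0·201.0) / 2464 = 53480/2464 = 21.71 µg/L.

21.7 µg/L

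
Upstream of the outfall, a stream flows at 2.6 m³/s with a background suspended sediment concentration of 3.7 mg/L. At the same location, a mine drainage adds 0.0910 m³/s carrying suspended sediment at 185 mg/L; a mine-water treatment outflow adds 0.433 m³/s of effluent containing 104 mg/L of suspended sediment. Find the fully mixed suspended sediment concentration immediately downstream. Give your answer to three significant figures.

Conservation of mass: C = (2.600·3.700 + 0.09100·185.0 + 0.4330·104.0) / 3.124 = 71.49/3.124 = 22.88 mg/L.

22.9 mg/L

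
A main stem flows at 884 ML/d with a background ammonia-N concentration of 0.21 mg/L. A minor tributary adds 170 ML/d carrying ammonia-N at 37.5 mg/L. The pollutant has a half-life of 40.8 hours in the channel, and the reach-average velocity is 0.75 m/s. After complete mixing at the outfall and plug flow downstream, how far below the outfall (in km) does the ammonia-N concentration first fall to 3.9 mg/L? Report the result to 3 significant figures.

74.3 km

Mass balance: C = (884.0·0.2100 + 170.0·37.50) / 1054 = 6561/1054 = 6.225 mg/L.
Half-life 40.8 h → k = ln 2 / 40.8 = 0.01699 h⁻¹ = 0.4077 d⁻¹.
Set 6.225·exp(−k·t) = 3.9 → t = ln(6.225/3.9)/k = 99070 s = 27.52 h.
Distance = v·t = 0.75·99070 = 74300 m = 74.30 km.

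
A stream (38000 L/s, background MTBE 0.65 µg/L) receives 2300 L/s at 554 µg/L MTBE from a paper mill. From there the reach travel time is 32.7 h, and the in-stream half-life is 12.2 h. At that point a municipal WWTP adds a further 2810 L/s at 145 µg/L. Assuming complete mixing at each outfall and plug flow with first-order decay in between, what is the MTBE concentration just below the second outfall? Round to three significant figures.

14.2 µg/L

After mixing, C = (38000·0.6500 + 2300·554.0) / 40300 = 1299000/40300 = 32.23 µg/L; combined flow 40300 L/s.
Half-life 12.2 h → k = ln 2 / 12.2 = 0.05682 h⁻¹ = 1.364 d⁻¹.
After decay, C = 32.23 × e^(−kt) = 32.23 × 0.1560 = 5.028 µg/L.
Second outfall: C = (40300·5.028 + 2810·145.0)/43110 = 14.15 µg/L.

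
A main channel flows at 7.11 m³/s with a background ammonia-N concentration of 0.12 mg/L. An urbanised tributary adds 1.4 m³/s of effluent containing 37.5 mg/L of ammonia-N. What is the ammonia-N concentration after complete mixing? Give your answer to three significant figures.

Mass balance: C = (7.110·0.1200 + 1.400·37.50) / 8.510 = 53.35/8.510 = 6.269 mg/L.

6.27 mg/L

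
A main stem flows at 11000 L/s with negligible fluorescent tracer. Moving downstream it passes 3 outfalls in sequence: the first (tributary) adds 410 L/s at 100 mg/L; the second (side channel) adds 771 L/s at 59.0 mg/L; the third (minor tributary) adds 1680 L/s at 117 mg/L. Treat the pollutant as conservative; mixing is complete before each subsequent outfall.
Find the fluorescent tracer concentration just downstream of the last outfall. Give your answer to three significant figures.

After outfall 1: Q = 11000 + 410.0 = 11410 L/s; C = (11000·0 + 410.0·100.0)/11410 = 3.593 mg/L.
After outfall 2: Q = 11410 + 771.0 = 12180 L/s; C = (11410·3.593 + 771.0·59.00)/12180 = 7.100 mg/L.
After outfall 3: Q = 12180 + 1680 = 13860 L/s; C = (12180·7.100 + 1680·117.0)/13860 = 20.42 mg/L.

20.4 mg/L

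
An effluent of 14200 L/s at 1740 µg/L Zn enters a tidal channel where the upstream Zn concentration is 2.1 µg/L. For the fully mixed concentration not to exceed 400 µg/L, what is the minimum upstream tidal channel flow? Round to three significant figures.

Set C_mix = 400: (Q·2.100 + 14200·1740) / (Q + 14200) = 400
→ Q = 14200·(1740 − 400)/(400 − 2.100) = 47820 L/s.

47800 L/s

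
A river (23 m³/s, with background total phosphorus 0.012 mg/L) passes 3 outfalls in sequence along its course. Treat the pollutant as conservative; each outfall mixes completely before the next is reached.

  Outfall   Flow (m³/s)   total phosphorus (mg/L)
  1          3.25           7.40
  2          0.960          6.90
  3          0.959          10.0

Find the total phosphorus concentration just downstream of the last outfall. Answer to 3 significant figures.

Outfall 1: combined Q = 26.25 m³/s; C = (23.00·0.01200 + 3.250·7.400)/26.25 = 0.9267 mg/L.
Outfall 2: combined Q = 27.21 m³/s; C = (26.25·0.9267 + 0.9600·6.900)/27.21 = 1.137 mg/L.
Outfall 3: combined Q = 28.17 m³/s; C = (27.21·1.137 + 0.9590·10.00)/28.17 = 1.439 mg/L.

1.44 mg/L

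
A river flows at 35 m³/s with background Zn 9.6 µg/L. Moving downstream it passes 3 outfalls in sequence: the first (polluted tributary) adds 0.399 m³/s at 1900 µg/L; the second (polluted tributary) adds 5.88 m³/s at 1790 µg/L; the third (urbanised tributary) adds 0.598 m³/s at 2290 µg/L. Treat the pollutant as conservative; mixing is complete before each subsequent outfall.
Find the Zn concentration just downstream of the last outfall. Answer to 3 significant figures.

310 µg/L

Below outfall 1: Q → 35.40 m³/s, C = (35.00·9.600 + 0.3990·1900)/35.40 = 30.91 µg/L.
Below outfall 2: Q → 41.28 m³/s, C = (35.40·30.91 + 5.880·1790)/41.28 = 281.5 µg/L.
Below outfall 3: Q → 41.88 m³/s, C = (41.28·281.5 + 0.5980·2290)/41.88 = 310.2 µg/L.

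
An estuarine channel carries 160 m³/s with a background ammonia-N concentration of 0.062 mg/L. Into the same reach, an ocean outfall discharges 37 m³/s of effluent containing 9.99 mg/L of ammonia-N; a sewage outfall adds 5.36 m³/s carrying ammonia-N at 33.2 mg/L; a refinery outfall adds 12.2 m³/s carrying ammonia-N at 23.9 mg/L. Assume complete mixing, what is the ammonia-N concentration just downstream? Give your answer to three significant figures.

3.96 mg/L

Mass balance: C = (160.0·0.06200 + 37.00·9.990 + 5.360·33.20 + 12.20·23.90) / 214.6 = 849.1/214.6 = 3.957 mg/L.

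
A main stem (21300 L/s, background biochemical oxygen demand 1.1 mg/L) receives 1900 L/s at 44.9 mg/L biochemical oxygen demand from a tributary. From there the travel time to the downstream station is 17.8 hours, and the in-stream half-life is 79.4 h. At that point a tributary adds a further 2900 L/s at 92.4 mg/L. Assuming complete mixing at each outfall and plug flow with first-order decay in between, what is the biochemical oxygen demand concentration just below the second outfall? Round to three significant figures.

13.8 mg/L

Mixed concentration C = ΣQC/ΣQ = (21300·1.100 + 1900·44.90) / 23200 = 108700/23200 = 4.687 mg/L; combined flow 23200 L/s.
Half-life 79.4 h → k = ln 2 / 79.4 = 0.008730 h⁻¹ = 0.2095 d⁻¹.
After decay, C = 4.687 × e^(−kt) = 4.687 × 0.8561 = 4.013 mg/L.
Second outfall: C = (23200·4.013 + 2900·92.40)/26100 = 13.83 mg/L.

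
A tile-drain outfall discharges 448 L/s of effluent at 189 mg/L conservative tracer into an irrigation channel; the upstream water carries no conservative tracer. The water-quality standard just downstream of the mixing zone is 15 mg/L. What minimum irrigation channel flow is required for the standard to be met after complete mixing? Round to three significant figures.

5200 L/s

Set C_mix = 15: (Q·0 + 448.0·189.0) / (Q + 448.0) = 15
→ Q = 448.0·(189.0 − 15)/(15 − 0) = 5197 L/s.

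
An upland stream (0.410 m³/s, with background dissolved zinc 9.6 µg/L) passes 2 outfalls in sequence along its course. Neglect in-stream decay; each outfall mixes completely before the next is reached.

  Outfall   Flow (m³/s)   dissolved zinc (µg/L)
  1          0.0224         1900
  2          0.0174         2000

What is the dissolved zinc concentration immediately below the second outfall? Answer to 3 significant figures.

Below outfall 1: Q → 0.4324 m³/s, C = (0.4100·9.600 + 0.02240·1900)/0.4324 = 107.5 µg/L.
Below outfall 2: Q → 0.4498 m³/s, C = (0.4324·107.5 + 0.01740·2000)/0.4498 = 180.7 µg/L.

181 µg/L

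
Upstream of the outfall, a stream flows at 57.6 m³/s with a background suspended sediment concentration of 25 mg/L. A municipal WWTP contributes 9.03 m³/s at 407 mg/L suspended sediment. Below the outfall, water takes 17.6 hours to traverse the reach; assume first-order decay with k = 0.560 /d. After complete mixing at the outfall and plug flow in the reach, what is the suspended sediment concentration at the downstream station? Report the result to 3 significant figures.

50.9 mg/L

Mass balance: C = (57.60·25.00 + 9.030·407.0) / 66.63 = 5115/66.63 = 76.77 mg/L.
Decay over the reach: 76.77·exp(−kt) = 76.77·0.6632 = 50.91 mg/L.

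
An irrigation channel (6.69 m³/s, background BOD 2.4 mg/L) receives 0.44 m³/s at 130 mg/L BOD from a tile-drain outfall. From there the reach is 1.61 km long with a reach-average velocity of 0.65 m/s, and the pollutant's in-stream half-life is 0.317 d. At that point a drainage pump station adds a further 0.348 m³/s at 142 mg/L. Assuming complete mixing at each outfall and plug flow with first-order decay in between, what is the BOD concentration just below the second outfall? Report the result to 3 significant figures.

15.8 mg/L

After mixing, C = (6.690·2.400 + 0.4400·130.0) / 7.130 = 73.26/7.130 = 10.27 mg/L; combined flow 7.130 m³/s.
Travel time t = 1.61·1000 / 0.65 = 2477 s = 0.6880 h.
Half-life 0.317 d → k = ln 2 / 0.317 = 2.187 d⁻¹.
Decay over the reach: 10.27·exp(−kt) = 10.27·0.9392 = 9.650 mg/L.
Second outfall: C = (7.130·9.650 + 0.3480·142.0)/7.478 = 15.81 mg/L.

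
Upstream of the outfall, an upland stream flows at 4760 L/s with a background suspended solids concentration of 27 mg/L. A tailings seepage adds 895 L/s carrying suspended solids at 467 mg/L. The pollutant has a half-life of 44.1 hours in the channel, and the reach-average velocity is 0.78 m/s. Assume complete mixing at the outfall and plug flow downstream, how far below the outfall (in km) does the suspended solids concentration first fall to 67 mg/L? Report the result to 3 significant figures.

Conservation of mass: C = (4760·27.00 + 895.0·467.0) / 5655 = 546500/5655 = 96.64 mg/L.
Half-life 44.1 h → k = ln 2 / 44.1 = 0.01572 h⁻¹ = 0.3772 d⁻¹.
Set 96.64·exp(−k·t) = 67 → t = ln(96.64/67)/k = 83890 s = 23.30 h.
Distance = v·t = 0.78·83890 = 65440 m = 65.44 km.

65.4 km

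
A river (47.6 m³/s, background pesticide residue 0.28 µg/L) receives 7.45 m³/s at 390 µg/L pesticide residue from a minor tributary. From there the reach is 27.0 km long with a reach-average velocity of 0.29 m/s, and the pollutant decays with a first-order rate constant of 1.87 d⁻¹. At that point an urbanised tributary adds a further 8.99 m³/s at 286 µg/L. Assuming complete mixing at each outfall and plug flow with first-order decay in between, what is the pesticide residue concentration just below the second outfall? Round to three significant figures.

Conservation of mass: C = (47.60·0.2800 + 7.450·390.0) / 55.05 = 2919/55.05 = 53.02 µg/L; combined flow 55.05 m³/s.
Travel time t = 27.0·1000 / 0.29 = 93100 s = 25.86 h.
After decay, C = 53.02 × e^(−kt) = 53.02 × 0.1333 = 7.068 µg/L.
At the second outfall, C = (55.05·7.068 + 8.990·286.0) / (55.05 + 8.990) = 46.22 µg/L.

46.2 µg/L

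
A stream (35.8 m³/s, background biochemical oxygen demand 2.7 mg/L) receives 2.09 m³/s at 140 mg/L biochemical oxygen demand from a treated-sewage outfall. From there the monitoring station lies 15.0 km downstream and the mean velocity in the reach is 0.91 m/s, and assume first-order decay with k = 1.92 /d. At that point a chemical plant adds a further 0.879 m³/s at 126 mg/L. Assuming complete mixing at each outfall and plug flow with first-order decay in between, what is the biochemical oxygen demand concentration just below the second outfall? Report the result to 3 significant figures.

9.82 mg/L

Mixed concentration C = ΣQC/ΣQ = (35.80·2.700 + 2.090·140.0) / 37.89 = 389.3/37.89 = 10.27 mg/L; combined flow 37.89 m³/s.
Travel time t = 15.0·1000 / 0.91 = 16480 s = 4.579 h.
After decay, C = 10.27 × e^(−kt) = 10.27 × 0.6933 = 7.123 mg/L.
At the second outfall, C = (37.89·7.123 + 0.8790·126.0) / (37.89 + 0.8790) = 9.818 mg/L.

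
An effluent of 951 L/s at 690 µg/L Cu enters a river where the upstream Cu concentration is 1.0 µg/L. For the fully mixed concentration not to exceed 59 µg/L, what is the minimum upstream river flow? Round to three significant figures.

Set C_mix = 59: (Q·1.000 + 951.0·690.0) / (Q + 951.0) = 59
→ Q = 951.0·(690.0 − 59)/(59 − 1.000) = 10350 L/s.

10300 L/s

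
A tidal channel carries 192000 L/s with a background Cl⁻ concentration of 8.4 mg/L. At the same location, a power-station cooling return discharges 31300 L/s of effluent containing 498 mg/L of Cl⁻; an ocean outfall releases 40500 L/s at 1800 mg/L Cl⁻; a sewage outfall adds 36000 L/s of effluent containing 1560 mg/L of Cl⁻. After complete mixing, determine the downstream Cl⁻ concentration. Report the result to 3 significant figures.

488 mg/L

Flow-weighted average: C = (192000·8.400 + 31300·498.0 + 40500·1800 + 36000·1560) / 299800 = 146300000/299800 = 487.9 mg/L.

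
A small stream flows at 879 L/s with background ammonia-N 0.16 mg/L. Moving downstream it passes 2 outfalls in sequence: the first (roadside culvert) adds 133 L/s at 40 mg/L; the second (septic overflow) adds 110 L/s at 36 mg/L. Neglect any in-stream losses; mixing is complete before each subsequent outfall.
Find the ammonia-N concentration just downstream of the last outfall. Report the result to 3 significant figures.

8.40 mg/L

Outfall 1: combined Q = 1012 L/s; C = (879.0·0.1600 + 133.0·40.00)/1012 = 5.396 mg/L.
Outfall 2: combined Q = 1122 L/s; C = (1012·5.396 + 110.0·36.00)/1122 = 8.396 mg/L.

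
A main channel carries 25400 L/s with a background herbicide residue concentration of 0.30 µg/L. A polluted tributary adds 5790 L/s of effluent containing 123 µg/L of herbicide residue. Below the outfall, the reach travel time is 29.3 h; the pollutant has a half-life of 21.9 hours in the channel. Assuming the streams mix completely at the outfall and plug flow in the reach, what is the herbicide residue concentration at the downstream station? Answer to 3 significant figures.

9.13 µg/L

Flow-weighted average: C = (25400·0.3000 + 5790·123.0) / 31190 = 719800/31190 = 23.08 µg/L.
Half-life 21.9 h → k = ln 2 / 21.9 = 0.03165 h⁻¹ = 0.7596 d⁻¹.
After decay, C = 23.08 × e^(−kt) = 23.08 × 0.3956 = 9.129 µg/L.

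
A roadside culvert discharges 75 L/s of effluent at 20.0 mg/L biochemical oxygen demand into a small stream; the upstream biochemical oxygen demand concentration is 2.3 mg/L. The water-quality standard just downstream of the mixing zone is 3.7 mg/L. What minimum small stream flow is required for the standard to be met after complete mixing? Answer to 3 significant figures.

Set C_mix = 3.7: (Q·2.300 + 75.00·20.00) / (Q + 75.00) = 3.7
→ Q = 75.00·(20.00 − 3.7)/(3.7 − 2.300) = 873.2 L/s.

873 L/s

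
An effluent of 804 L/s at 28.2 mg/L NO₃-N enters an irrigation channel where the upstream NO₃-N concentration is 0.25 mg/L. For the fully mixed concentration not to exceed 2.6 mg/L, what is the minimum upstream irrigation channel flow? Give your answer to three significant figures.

Set C_mix = 2.6: (Q·0.2500 + 804.0·28.20) / (Q + 804.0) = 2.6
→ Q = 804.0·(28.20 − 2.6)/(2.6 − 0.2500) = 8758 L/s.

8760 L/s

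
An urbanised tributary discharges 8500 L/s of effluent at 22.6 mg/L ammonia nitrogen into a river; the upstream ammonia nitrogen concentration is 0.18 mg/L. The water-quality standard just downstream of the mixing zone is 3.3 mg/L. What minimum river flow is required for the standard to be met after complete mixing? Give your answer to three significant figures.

52600 L/s

Set C_mix = 3.3: (Q·0.1800 + 8500·22.60) / (Q + 8500) = 3.3
→ Q = 8500·(22.60 − 3.3)/(3.3 − 0.1800) = 52580 L/s.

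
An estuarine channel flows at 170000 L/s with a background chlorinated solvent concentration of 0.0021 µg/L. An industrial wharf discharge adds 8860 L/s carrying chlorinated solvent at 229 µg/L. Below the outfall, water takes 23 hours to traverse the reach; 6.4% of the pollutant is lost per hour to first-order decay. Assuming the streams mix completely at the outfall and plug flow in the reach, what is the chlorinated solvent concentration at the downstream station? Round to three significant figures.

After mixing, C = (170000·0.002100 + 8860·229.0) / 178900 = 2029000/178900 = 11.35 µg/L.
6.4%/h lost → k = −ln(1 − 0.064) = 0.06614 h⁻¹.
Decay over the reach: 11.35·exp(−kt) = 11.35·0.2184 = 2.478 µg/L.

2.48 µg/L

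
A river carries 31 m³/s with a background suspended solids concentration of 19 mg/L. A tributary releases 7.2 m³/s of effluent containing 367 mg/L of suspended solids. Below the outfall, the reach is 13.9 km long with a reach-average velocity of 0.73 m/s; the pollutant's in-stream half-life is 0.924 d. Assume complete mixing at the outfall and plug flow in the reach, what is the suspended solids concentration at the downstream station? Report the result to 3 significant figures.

71.7 mg/L

Flow-weighted average: C = (31.00·19.00 + 7.200·367.0) / 38.20 = 3231/38.20 = 84.59 mg/L.
Travel time t = 13.9·1000 / 0.73 = 19040 s = 5.289 h.
Half-life 0.924 d → k = ln 2 / 0.924 = 0.7502 d⁻¹.
After decay, C = 84.59 × e^(−kt) = 84.59 × 0.8476 = 71.70 mg/L.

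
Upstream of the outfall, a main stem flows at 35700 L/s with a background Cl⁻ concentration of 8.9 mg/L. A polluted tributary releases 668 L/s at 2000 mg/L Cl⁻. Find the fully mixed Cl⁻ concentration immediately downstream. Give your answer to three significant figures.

45.5 mg/L

Conservation of mass: C = (35700·8.900 + 668.0·2000) / 36370 = 1654000/36370 = 45.47 mg/L.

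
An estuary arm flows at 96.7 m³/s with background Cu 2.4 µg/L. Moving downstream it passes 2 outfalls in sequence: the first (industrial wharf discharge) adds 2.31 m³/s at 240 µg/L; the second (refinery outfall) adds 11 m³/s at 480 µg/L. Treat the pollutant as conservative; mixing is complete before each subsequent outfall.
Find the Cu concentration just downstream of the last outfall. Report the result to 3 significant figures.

55.1 µg/L

After outfall 1: Q = 96.70 + 2.310 = 99.01 m³/s; C = (96.70·2.400 + 2.310·240.0)/99.01 = 7.943 µg/L.
After outfall 2: Q = 99.01 + 11.00 = 110.0 m³/s; C = (99.01·7.943 + 11.00·480.0)/110.0 = 55.14 µg/L.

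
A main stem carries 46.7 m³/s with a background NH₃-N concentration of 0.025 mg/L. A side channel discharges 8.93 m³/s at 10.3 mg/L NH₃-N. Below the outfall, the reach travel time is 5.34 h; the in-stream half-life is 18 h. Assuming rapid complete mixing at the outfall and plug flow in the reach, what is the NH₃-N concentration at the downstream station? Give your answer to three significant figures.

Conservation of mass: C = (46.70·0.02500 + 8.930·10.30) / 55.63 = 93.15/55.63 = 1.674 mg/L.
Half-life 18 h → k = ln 2 / 18 = 0.03851 h⁻¹ = 0.9242 d⁻¹.
Applying C = C₀e^(−kt): 1.674 × 0.8141 = 1.363 mg/L.

1.36 mg/L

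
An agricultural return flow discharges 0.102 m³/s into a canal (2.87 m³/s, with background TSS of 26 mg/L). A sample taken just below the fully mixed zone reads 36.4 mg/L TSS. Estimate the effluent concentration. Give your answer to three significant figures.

Mass balance: 2.870·26.00 + 0.1020·Cₑ = 2.972·36.40
→ Cₑ = (2.972·36.40 − 2.870·26.00) / 0.1020 = 329.0 mg/L.

329 mg/L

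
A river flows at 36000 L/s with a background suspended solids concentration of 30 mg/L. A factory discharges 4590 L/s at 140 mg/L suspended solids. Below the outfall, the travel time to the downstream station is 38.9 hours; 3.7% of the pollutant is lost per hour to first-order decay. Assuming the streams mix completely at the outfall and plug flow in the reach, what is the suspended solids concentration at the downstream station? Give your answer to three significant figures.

9.79 mg/L

Mass balance: C = (36000·30.00 + 4590·140.0) / 40590 = 1723000/40590 = 42.44 mg/L.
3.7%/h lost → k = −ln(1 − 0.037) = 0.03770 h⁻¹.
Applying C = C₀e^(−kt): 42.44 × 0.2307 = 9.791 mg/L.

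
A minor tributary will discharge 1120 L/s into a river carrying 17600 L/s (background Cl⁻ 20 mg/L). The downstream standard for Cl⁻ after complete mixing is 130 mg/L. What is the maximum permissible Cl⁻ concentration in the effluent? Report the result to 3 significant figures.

At the limit, (Qr·Cr + Qe·Cₑ)/(Qr + Qe) = 130:
Cₑ = (18720·130 − 17600·20.00) / 1120 = 1859 mg/L.

1860 mg/L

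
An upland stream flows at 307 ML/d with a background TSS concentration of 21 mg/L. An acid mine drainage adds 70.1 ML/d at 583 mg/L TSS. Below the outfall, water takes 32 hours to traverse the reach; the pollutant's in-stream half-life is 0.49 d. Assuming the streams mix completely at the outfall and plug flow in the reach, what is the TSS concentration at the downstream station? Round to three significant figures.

19.0 mg/L

Flow-weighted average: C = (307.0·21.00 + 70.10·583.0) / 377.1 = 47320/377.1 = 125.5 mg/L.
Half-life 0.49 d → k = ln 2 / 0.49 = 1.415 d⁻¹.
Applying C = C₀e^(−kt): 125.5 × 0.1517 = 19.03 mg/L.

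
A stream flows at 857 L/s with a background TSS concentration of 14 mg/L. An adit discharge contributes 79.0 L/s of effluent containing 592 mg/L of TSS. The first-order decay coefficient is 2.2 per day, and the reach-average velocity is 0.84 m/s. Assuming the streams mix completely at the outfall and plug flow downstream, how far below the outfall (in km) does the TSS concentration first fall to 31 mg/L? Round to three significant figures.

23.3 km

Mixed concentration C = ΣQC/ΣQ = (857.0·14.00 + 79.00·592.0) / 936.0 = 58770/936.0 = 62.78 mg/L.
Set 62.78·exp(−k·t) = 31 → t = ln(62.78/31)/k = 27720 s = 7.699 h.
Distance = v·t = 0.84·27720 = 23280 m = 23.28 km.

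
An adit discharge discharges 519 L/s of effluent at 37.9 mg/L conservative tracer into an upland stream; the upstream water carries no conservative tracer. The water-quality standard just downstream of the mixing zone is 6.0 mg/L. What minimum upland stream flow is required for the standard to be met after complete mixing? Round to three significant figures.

Set C_mix = 6.0: (Q·0 + 519.0·37.90) / (Q + 519.0) = 6.0
→ Q = 519.0·(37.90 − 6.0)/(6.0 − 0) = 2759 L/s.

2760 L/s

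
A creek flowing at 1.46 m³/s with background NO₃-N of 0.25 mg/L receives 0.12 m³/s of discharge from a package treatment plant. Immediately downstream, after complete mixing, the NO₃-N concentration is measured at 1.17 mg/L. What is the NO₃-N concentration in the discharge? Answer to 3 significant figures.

12.4 mg/L

Mass balance: 1.460·0.2500 + 0.1200·Cₑ = 1.580·1.170
→ Cₑ = (1.580·1.170 − 1.460·0.2500) / 0.1200 = 12.36 mg/L.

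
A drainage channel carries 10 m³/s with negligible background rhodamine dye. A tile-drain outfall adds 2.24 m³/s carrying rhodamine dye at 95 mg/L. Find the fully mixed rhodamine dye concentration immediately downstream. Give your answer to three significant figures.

After mixing, C = (10.00·0 + 2.240·95.00) / 12.24 = 212.8/12.24 = 17.39 mg/L.

17.4 mg/L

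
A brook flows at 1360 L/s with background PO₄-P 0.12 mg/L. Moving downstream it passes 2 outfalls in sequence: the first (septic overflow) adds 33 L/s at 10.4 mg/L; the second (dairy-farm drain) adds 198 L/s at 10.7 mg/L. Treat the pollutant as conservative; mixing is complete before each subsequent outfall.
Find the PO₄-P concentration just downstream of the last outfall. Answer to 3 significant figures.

Below outfall 1: Q → 1393 L/s, C = (1360·0.1200 + 33.00·10.40)/1393 = 0.3635 mg/L.
Below outfall 2: Q → 1591 L/s, C = (1393·0.3635 + 198.0·10.70)/1591 = 1.650 mg/L.

1.65 mg/L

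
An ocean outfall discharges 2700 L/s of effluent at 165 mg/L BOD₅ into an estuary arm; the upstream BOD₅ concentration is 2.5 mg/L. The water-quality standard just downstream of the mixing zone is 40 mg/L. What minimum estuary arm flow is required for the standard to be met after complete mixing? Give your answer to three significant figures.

Set C_mix = 40: (Q·2.500 + 2700·165.0) / (Q + 2700) = 40
→ Q = 2700·(165.0 − 40)/(40 − 2.500) = 9000 L/s.

9000 L/s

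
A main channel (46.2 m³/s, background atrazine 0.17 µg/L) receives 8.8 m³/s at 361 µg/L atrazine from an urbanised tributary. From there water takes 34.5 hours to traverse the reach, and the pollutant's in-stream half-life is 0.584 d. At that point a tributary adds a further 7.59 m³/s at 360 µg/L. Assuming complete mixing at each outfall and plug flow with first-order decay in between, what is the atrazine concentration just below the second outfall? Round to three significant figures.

After mixing, C = (46.20·0.1700 + 8.800·361.0) / 55.00 = 3185/55.00 = 57.90 µg/L; combined flow 55.00 m³/s.
Half-life 0.584 d → k = ln 2 / 0.584 = 1.187 d⁻¹.
After decay, C = 57.90 × e^(−kt) = 57.90 × 0.1816 = 10.51 µg/L.
Second outfall: C = (55.00·10.51 + 7.590·360.0)/62.59 = 52.89 µg/L.

52.9 µg/L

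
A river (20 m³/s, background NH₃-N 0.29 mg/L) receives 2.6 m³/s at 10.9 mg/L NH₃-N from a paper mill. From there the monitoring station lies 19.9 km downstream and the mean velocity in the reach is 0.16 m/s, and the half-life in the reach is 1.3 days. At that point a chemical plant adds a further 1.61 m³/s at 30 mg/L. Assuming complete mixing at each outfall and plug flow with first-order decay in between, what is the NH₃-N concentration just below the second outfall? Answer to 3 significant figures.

Conservation of mass: C = (20.00·0.2900 + 2.600·10.90) / 22.60 = 34.14/22.60 = 1.511 mg/L; combined flow 22.60 m³/s.
Travel time t = 19.9·1000 / 0.16 = 124400 s = 34.55 h.
Half-life 1.3 d → k = ln 2 / 1.3 = 0.5332 d⁻¹.
After decay, C = 1.511 × e^(−kt) = 1.511 × 0.4642 = 0.7012 mg/L.
At the second outfall, C = (22.60·0.7012 + 1.610·30.00) / (22.60 + 1.610) = 2.650 mg/L.

2.65 mg/L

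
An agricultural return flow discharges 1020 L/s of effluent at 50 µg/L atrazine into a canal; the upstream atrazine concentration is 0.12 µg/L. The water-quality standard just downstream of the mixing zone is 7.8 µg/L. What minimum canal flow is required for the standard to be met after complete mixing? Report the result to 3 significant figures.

Set C_mix = 7.8: (Q·0.1200 + 1020·50.00) / (Q + 1020) = 7.8
→ Q = 1020·(50.00 − 7.8)/(7.8 − 0.1200) = 5605 L/s.

5600 L/s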